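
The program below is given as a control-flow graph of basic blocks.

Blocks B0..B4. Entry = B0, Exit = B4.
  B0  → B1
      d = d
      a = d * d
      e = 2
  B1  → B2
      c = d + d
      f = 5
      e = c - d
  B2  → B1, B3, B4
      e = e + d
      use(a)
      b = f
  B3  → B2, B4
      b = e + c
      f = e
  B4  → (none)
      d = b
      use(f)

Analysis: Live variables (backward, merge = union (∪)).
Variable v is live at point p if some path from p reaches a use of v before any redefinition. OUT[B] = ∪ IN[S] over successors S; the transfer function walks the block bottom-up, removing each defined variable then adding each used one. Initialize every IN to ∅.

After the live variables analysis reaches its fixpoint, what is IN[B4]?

Answer: {b, f}

Derivation:
Per-block solution:
  B0: | IN={d} | OUT={a, d}
  B1: | IN={a, d} | OUT={a, c, d, e, f}
  B2: | IN={a, c, d, e, f} | OUT={a, b, c, d, e, f}
  B3: | IN={a, c, d, e} | OUT={a, b, c, d, e, f}
  B4: | IN={b, f} | OUT={}

B4 is the boundary node: OUT[B4] = {}
Applying B4's transfer function to that OUT value gives IN[B4] (row B4 above).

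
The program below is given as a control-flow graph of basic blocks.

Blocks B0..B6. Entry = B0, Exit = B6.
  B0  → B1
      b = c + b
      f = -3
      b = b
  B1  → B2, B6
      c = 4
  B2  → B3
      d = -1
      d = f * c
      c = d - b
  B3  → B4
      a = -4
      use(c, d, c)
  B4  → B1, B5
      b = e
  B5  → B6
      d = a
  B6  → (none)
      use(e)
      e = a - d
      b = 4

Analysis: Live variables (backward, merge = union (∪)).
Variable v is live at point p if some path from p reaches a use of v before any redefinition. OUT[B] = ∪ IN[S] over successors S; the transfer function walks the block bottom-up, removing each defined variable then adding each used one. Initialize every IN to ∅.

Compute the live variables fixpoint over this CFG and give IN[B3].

Converged values:
  B0:  IN={a, b, c, d, e}  OUT={a, b, d, e, f}
  B1:  IN={a, b, d, e, f}  OUT={a, b, c, d, e, f}
  B2:  IN={b, c, e, f}  OUT={c, d, e, f}
  B3:  IN={c, d, e, f}  OUT={a, d, e, f}
  B4:  IN={a, d, e, f}  OUT={a, b, d, e, f}
  B5:  IN={a, e}  OUT={a, d, e}
  B6:  IN={a, d, e}  OUT={}

Merge at B3: OUT[B3] = IN[B4] = {a, d, e, f}
Applying B3's transfer function to that OUT value gives IN[B3] (row B3 above).

Answer: {c, d, e, f}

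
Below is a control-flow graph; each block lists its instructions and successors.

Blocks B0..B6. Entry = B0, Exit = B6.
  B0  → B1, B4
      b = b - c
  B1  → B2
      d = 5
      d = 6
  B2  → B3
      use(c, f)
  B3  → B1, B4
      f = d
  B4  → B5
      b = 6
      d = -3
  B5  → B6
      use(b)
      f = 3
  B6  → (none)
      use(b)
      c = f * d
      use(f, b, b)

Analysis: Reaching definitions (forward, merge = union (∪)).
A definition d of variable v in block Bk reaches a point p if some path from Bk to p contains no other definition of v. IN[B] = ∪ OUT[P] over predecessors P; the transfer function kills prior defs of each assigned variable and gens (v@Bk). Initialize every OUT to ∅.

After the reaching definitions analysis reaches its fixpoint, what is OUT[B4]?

Answer: {b@B4, d@B4, f@B3}

Working:
Fixpoint table:
  B0:   IN={}   OUT={b@B0}
  B1:   IN={b@B0, d@B1, f@B3}   OUT={b@B0, d@B1, f@B3}
  B2:   IN={b@B0, d@B1, f@B3}   OUT={b@B0, d@B1, f@B3}
  B3:   IN={b@B0, d@B1, f@B3}   OUT={b@B0, d@B1, f@B3}
  B4:   IN={b@B0, d@B1, f@B3}   OUT={b@B4, d@B4, f@B3}
  B5:   IN={b@B4, d@B4, f@B3}   OUT={b@B4, d@B4, f@B5}
  B6:   IN={b@B4, d@B4, f@B5}   OUT={b@B4, c@B6, d@B4, f@B5}

Merge at B4: IN[B4] = OUT[B0] ⊔ OUT[B3] = {b@B0, d@B1, f@B3}
Applying B4's transfer function to that IN value gives OUT[B4] (row B4 above).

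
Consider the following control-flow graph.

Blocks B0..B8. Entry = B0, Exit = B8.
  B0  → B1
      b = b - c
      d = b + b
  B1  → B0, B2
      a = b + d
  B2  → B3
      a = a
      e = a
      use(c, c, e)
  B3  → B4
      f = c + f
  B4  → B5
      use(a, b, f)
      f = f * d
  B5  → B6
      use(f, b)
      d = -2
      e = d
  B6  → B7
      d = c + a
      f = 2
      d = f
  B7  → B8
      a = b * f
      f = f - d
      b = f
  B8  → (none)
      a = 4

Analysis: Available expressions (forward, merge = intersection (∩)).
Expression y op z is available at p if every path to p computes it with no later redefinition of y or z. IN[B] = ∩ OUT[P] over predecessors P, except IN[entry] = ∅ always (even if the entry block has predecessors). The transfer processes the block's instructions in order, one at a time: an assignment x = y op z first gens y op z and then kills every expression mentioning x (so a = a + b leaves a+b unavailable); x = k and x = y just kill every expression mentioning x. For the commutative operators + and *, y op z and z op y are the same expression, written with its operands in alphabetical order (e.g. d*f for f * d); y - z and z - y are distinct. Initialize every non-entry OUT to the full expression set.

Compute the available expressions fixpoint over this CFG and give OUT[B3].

Answer: {b+b, b+d}

Working:
Per-block solution:
  B0:  IN={}  OUT={b+b}
  B1:  IN={b+b}  OUT={b+b, b+d}
  B2:  IN={b+b, b+d}  OUT={b+b, b+d}
  B3:  IN={b+b, b+d}  OUT={b+b, b+d}
  B4:  IN={b+b, b+d}  OUT={b+b, b+d}
  B5:  IN={b+b, b+d}  OUT={b+b}
  B6:  IN={b+b}  OUT={a+c, b+b}
  B7:  IN={a+c, b+b}  OUT={}
  B8:  IN={}  OUT={}

Merge at B3: IN[B3] = OUT[B2] = {b+b, b+d}
Applying B3's transfer function to that IN value gives OUT[B3] (row B3 above).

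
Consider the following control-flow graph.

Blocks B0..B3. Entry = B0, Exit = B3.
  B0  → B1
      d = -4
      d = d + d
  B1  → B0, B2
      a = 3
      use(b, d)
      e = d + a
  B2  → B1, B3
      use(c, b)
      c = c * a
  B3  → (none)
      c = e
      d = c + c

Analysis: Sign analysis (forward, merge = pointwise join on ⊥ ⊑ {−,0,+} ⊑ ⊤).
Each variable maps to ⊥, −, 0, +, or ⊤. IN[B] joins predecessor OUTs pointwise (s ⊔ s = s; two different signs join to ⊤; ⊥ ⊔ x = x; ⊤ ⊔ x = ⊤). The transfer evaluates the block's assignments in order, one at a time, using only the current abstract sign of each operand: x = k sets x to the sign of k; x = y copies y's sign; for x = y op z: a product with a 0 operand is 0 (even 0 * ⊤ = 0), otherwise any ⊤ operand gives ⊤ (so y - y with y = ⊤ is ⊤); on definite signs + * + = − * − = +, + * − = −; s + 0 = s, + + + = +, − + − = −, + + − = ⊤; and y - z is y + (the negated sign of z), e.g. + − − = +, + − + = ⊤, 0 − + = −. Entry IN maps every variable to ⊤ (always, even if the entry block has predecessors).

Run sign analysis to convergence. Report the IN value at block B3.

Converged values:
  B0:   IN=(all ⊤)   OUT={d:-; rest ⊤}
  B1:   IN={d:-; rest ⊤}   OUT={a:+, d:-; rest ⊤}
  B2:   IN={a:+, d:-; rest ⊤}   OUT={a:+, d:-; rest ⊤}
  B3:   IN={a:+, d:-; rest ⊤}   OUT={a:+; rest ⊤}

Merge at B3: IN[B3] = OUT[B2] = {a: +, b: ⊤, c: ⊤, d: -, e: ⊤, f: ⊤}

Answer: {a: +, b: ⊤, c: ⊤, d: -, e: ⊤, f: ⊤}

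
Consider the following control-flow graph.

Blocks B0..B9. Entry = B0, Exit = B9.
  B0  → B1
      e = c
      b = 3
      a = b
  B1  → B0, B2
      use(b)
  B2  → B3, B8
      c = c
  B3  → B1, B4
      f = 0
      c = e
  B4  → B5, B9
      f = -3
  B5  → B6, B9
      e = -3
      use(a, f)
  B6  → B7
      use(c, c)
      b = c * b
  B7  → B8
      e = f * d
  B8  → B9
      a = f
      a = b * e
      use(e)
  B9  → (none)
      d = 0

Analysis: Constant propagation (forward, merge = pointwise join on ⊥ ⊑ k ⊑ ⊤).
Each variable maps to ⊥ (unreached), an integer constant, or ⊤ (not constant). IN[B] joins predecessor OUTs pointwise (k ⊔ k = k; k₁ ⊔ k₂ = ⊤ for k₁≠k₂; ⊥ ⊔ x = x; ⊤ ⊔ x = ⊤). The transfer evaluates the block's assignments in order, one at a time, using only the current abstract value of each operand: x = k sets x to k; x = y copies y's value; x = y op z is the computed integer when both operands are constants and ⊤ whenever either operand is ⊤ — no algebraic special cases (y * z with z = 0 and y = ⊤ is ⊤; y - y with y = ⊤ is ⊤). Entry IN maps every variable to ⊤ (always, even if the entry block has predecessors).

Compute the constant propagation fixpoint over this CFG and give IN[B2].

Fixpoint table:
  B0:   IN=(all ⊤)   OUT={a:3, b:3; rest ⊤}
  B1:   IN={a:3, b:3; rest ⊤}   OUT={a:3, b:3; rest ⊤}
  B2:   IN={a:3, b:3; rest ⊤}   OUT={a:3, b:3; rest ⊤}
  B3:   IN={a:3, b:3; rest ⊤}   OUT={a:3, b:3, f:0; rest ⊤}
  B4:   IN={a:3, b:3, f:0; rest ⊤}   OUT={a:3, b:3, f:-3; rest ⊤}
  B5:   IN={a:3, b:3, f:-3; rest ⊤}   OUT={a:3, b:3, e:-3, f:-3; rest ⊤}
  B6:   IN={a:3, b:3, e:-3, f:-3; rest ⊤}   OUT={a:3, e:-3, f:-3; rest ⊤}
  B7:   IN={a:3, e:-3, f:-3; rest ⊤}   OUT={a:3, f:-3; rest ⊤}
  B8:   IN={a:3; rest ⊤}   OUT=(all ⊤)
  B9:   IN=(all ⊤)   OUT={d:0; rest ⊤}

Merge at B2: IN[B2] = OUT[B1] = {a: 3, b: 3, c: ⊤, d: ⊤, e: ⊤, f: ⊤}

Answer: {a: 3, b: 3, c: ⊤, d: ⊤, e: ⊤, f: ⊤}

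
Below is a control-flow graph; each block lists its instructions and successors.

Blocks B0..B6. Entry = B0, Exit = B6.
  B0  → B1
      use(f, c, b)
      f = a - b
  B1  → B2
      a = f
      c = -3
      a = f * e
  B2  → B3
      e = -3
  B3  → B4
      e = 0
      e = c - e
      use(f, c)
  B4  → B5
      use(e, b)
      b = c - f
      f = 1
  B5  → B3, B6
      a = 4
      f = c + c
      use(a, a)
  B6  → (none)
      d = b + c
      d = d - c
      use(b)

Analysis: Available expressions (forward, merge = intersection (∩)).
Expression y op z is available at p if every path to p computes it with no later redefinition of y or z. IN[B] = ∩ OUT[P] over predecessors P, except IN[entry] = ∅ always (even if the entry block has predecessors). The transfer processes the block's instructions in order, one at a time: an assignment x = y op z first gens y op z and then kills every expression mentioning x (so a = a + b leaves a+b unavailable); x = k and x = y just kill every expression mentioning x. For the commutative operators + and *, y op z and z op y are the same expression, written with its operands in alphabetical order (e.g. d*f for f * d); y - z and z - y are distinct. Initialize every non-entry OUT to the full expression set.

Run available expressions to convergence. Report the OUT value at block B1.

Per-block solution:
  B0: | IN={} | OUT={a-b}
  B1: | IN={a-b} | OUT={e*f}
  B2: | IN={e*f} | OUT={}
  B3: | IN={} | OUT={}
  B4: | IN={} | OUT={}
  B5: | IN={} | OUT={c+c}
  B6: | IN={c+c} | OUT={b+c, c+c}

Merge at B1: IN[B1] = OUT[B0] = {a-b}
Applying B1's transfer function to that IN value gives OUT[B1] (row B1 above).

Answer: {e*f}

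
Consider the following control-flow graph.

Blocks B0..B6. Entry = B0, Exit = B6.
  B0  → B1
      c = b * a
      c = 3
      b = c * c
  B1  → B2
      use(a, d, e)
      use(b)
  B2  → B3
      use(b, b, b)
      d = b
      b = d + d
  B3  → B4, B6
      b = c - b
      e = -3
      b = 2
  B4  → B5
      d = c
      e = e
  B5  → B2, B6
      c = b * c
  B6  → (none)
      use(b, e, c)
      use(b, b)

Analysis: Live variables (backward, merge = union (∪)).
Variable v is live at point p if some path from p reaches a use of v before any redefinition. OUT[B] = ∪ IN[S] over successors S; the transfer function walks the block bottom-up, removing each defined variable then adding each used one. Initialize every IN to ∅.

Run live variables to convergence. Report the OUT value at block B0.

Converged values:
  B0:  IN={a, b, d, e}  OUT={a, b, c, d, e}
  B1:  IN={a, b, c, d, e}  OUT={b, c}
  B2:  IN={b, c}  OUT={b, c}
  B3:  IN={b, c}  OUT={b, c, e}
  B4:  IN={b, c, e}  OUT={b, c, e}
  B5:  IN={b, c, e}  OUT={b, c, e}
  B6:  IN={b, c, e}  OUT={}

Merge at B0: OUT[B0] = IN[B1] = {a, b, c, d, e}

Answer: {a, b, c, d, e}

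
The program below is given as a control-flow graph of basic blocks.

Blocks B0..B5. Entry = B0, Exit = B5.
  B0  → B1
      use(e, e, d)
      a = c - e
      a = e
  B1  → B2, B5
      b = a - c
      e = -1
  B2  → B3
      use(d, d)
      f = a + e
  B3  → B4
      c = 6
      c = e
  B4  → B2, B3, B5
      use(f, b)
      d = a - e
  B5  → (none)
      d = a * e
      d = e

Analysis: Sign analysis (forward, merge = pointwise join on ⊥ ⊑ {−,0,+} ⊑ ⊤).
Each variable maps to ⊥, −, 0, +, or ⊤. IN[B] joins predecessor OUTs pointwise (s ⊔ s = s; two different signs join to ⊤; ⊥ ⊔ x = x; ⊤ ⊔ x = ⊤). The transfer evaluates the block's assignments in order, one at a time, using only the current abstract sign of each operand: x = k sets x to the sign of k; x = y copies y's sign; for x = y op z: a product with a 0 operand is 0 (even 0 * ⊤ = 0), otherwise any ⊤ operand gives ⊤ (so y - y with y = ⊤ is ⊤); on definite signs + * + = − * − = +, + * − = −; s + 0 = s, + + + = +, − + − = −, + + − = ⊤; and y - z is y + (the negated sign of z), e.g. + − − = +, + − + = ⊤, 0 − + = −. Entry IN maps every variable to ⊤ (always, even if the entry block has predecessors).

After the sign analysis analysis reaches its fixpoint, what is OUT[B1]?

Per-block solution:
  B0:  IN=(all ⊤)  OUT=(all ⊤)
  B1:  IN=(all ⊤)  OUT={e:-; rest ⊤}
  B2:  IN={e:-; rest ⊤}  OUT={e:-; rest ⊤}
  B3:  IN={e:-; rest ⊤}  OUT={c:-, e:-; rest ⊤}
  B4:  IN={c:-, e:-; rest ⊤}  OUT={c:-, e:-; rest ⊤}
  B5:  IN={e:-; rest ⊤}  OUT={d:-, e:-; rest ⊤}

Merge at B1: IN[B1] = OUT[B0] = {a: ⊤, b: ⊤, c: ⊤, d: ⊤, e: ⊤, f: ⊤}
Applying B1's transfer function to that IN value gives OUT[B1] (row B1 above).

Answer: {a: ⊤, b: ⊤, c: ⊤, d: ⊤, e: -, f: ⊤}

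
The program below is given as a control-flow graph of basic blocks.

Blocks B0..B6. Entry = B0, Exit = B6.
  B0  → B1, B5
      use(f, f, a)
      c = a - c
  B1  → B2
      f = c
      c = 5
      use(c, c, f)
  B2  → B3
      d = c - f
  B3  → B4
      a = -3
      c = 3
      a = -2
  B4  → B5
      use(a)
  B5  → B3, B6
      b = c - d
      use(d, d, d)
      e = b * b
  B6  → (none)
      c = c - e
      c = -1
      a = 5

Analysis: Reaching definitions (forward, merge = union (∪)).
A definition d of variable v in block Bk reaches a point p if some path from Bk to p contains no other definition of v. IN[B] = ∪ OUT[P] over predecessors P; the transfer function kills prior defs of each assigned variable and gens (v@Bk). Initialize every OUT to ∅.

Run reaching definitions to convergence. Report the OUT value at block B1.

Answer: {c@B1, f@B1}

Derivation:
Fixpoint table:
  B0: | IN={} | OUT={c@B0}
  B1: | IN={c@B0} | OUT={c@B1, f@B1}
  B2: | IN={c@B1, f@B1} | OUT={c@B1, d@B2, f@B1}
  B3: | IN={a@B3, b@B5, c@B0, c@B1, c@B3, d@B2, e@B5, f@B1} | OUT={a@B3, b@B5, c@B3, d@B2, e@B5, f@B1}
  B4: | IN={a@B3, b@B5, c@B3, d@B2, e@B5, f@B1} | OUT={a@B3, b@B5, c@B3, d@B2, e@B5, f@B1}
  B5: | IN={a@B3, b@B5, c@B0, c@B3, d@B2, e@B5, f@B1} | OUT={a@B3, b@B5, c@B0, c@B3, d@B2, e@B5, f@B1}
  B6: | IN={a@B3, b@B5, c@B0, c@B3, d@B2, e@B5, f@B1} | OUT={a@B6, b@B5, c@B6, d@B2, e@B5, f@B1}

Merge at B1: IN[B1] = OUT[B0] = {c@B0}
Applying B1's transfer function to that IN value gives OUT[B1] (row B1 above).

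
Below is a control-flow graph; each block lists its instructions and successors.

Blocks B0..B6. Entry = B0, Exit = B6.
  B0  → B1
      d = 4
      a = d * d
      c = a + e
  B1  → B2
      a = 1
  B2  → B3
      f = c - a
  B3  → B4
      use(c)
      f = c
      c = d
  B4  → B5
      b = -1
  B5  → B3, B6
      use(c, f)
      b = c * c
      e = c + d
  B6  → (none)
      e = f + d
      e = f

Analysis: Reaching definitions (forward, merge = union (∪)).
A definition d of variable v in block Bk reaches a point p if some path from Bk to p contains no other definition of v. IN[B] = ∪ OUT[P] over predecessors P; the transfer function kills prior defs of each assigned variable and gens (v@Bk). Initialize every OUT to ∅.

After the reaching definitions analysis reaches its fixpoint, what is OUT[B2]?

Fixpoint table:
  B0:  IN={}  OUT={a@B0, c@B0, d@B0}
  B1:  IN={a@B0, c@B0, d@B0}  OUT={a@B1, c@B0, d@B0}
  B2:  IN={a@B1, c@B0, d@B0}  OUT={a@B1, c@B0, d@B0, f@B2}
  B3:  IN={a@B1, b@B5, c@B0, c@B3, d@B0, e@B5, f@B2, f@B3}  OUT={a@B1, b@B5, c@B3, d@B0, e@B5, f@B3}
  B4:  IN={a@B1, b@B5, c@B3, d@B0, e@B5, f@B3}  OUT={a@B1, b@B4, c@B3, d@B0, e@B5, f@B3}
  B5:  IN={a@B1, b@B4, c@B3, d@B0, e@B5, f@B3}  OUT={a@B1, b@B5, c@B3, d@B0, e@B5, f@B3}
  B6:  IN={a@B1, b@B5, c@B3, d@B0, e@B5, f@B3}  OUT={a@B1, b@B5, c@B3, d@B0, e@B6, f@B3}

Merge at B2: IN[B2] = OUT[B1] = {a@B1, c@B0, d@B0}
Applying B2's transfer function to that IN value gives OUT[B2] (row B2 above).

Answer: {a@B1, c@B0, d@B0, f@B2}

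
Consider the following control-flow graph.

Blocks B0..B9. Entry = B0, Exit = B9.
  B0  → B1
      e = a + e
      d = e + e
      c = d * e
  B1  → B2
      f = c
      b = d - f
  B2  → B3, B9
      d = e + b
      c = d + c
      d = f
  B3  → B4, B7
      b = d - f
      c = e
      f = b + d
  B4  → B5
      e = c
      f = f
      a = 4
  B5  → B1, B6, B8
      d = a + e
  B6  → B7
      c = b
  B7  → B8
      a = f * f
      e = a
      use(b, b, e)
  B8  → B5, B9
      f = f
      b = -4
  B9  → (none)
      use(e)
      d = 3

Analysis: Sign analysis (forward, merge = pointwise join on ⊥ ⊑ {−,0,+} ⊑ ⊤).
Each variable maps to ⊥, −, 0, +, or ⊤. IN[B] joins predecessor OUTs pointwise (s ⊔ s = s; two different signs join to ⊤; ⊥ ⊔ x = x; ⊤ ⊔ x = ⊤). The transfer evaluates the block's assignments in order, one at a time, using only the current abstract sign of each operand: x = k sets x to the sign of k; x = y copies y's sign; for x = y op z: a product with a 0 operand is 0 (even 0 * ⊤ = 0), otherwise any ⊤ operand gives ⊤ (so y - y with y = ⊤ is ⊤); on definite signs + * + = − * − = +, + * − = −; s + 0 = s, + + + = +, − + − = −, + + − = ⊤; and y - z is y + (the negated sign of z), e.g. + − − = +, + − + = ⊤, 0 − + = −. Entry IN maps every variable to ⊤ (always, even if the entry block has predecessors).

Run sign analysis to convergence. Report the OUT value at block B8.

Converged values:
  B0: | IN=(all ⊤) | OUT=(all ⊤)
  B1: | IN=(all ⊤) | OUT=(all ⊤)
  B2: | IN=(all ⊤) | OUT=(all ⊤)
  B3: | IN=(all ⊤) | OUT=(all ⊤)
  B4: | IN=(all ⊤) | OUT={a:+; rest ⊤}
  B5: | IN=(all ⊤) | OUT=(all ⊤)
  B6: | IN=(all ⊤) | OUT=(all ⊤)
  B7: | IN=(all ⊤) | OUT=(all ⊤)
  B8: | IN=(all ⊤) | OUT={b:-; rest ⊤}
  B9: | IN=(all ⊤) | OUT={d:+; rest ⊤}

Merge at B8: IN[B8] = OUT[B5] ⊔ OUT[B7] = {a: ⊤, b: ⊤, c: ⊤, d: ⊤, e: ⊤, f: ⊤}
Applying B8's transfer function to that IN value gives OUT[B8] (row B8 above).

Answer: {a: ⊤, b: -, c: ⊤, d: ⊤, e: ⊤, f: ⊤}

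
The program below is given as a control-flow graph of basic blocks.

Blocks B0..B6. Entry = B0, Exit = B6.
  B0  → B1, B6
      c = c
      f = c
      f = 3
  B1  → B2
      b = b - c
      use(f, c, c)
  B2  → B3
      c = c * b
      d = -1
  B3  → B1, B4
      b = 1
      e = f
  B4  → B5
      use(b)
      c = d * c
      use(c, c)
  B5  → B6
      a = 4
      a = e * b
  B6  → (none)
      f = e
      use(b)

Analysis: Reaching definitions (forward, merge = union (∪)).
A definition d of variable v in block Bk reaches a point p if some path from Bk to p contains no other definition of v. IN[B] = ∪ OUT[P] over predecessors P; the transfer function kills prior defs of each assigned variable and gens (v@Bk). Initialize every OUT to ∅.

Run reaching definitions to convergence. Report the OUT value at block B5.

Answer: {a@B5, b@B3, c@B4, d@B2, e@B3, f@B0}

Working:
Per-block solution:
  B0:  IN={}  OUT={c@B0, f@B0}
  B1:  IN={b@B3, c@B0, c@B2, d@B2, e@B3, f@B0}  OUT={b@B1, c@B0, c@B2, d@B2, e@B3, f@B0}
  B2:  IN={b@B1, c@B0, c@B2, d@B2, e@B3, f@B0}  OUT={b@B1, c@B2, d@B2, e@B3, f@B0}
  B3:  IN={b@B1, c@B2, d@B2, e@B3, f@B0}  OUT={b@B3, c@B2, d@B2, e@B3, f@B0}
  B4:  IN={b@B3, c@B2, d@B2, e@B3, f@B0}  OUT={b@B3, c@B4, d@B2, e@B3, f@B0}
  B5:  IN={b@B3, c@B4, d@B2, e@B3, f@B0}  OUT={a@B5, b@B3, c@B4, d@B2, e@B3, f@B0}
  B6:  IN={a@B5, b@B3, c@B0, c@B4, d@B2, e@B3, f@B0}  OUT={a@B5, b@B3, c@B0, c@B4, d@B2, e@B3, f@B6}

Merge at B5: IN[B5] = OUT[B4] = {b@B3, c@B4, d@B2, e@B3, f@B0}
Applying B5's transfer function to that IN value gives OUT[B5] (row B5 above).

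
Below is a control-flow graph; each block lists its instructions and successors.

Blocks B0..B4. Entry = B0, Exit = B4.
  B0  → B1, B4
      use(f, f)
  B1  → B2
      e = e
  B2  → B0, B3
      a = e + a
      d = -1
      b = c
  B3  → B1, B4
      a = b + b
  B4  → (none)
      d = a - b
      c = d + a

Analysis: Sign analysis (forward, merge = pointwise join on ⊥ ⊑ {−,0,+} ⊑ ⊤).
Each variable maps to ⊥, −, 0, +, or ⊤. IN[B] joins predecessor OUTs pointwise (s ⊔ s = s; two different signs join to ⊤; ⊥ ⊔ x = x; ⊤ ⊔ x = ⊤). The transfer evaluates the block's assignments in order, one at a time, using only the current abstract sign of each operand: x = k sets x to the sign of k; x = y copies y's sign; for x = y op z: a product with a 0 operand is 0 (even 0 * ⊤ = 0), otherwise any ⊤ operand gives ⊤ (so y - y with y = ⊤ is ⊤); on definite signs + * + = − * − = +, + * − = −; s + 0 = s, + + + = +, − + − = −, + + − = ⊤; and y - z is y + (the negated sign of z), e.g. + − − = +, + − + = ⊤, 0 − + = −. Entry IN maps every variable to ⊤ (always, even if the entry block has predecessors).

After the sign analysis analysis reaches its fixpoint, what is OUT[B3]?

Answer: {a: ⊤, b: ⊤, c: ⊤, d: -, e: ⊤, f: ⊤}

Derivation:
Converged values:
  B0: | IN=(all ⊤) | OUT=(all ⊤)
  B1: | IN=(all ⊤) | OUT=(all ⊤)
  B2: | IN=(all ⊤) | OUT={d:-; rest ⊤}
  B3: | IN={d:-; rest ⊤} | OUT={d:-; rest ⊤}
  B4: | IN=(all ⊤) | OUT=(all ⊤)

Merge at B3: IN[B3] = OUT[B2] = {a: ⊤, b: ⊤, c: ⊤, d: -, e: ⊤, f: ⊤}
Applying B3's transfer function to that IN value gives OUT[B3] (row B3 above).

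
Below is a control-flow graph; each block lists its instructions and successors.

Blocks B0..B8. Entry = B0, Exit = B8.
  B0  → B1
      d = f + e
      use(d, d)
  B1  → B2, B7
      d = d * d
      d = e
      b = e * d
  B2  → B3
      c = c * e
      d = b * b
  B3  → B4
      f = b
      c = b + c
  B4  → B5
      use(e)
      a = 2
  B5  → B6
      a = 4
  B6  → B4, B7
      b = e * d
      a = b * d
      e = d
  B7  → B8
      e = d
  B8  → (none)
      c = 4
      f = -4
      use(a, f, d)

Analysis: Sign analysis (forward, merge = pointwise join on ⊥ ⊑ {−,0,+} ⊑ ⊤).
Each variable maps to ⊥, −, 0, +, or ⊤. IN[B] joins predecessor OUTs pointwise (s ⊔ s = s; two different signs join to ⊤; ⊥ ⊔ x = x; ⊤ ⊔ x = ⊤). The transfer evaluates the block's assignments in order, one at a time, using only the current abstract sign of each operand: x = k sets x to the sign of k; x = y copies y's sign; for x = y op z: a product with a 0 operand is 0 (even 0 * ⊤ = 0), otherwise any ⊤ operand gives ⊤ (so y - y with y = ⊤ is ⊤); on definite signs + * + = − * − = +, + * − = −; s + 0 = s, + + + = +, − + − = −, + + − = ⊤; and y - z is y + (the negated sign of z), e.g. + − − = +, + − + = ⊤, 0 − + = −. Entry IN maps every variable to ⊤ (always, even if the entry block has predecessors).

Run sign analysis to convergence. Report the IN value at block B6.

Converged values:
  B0:   IN=(all ⊤)   OUT=(all ⊤)
  B1:   IN=(all ⊤)   OUT=(all ⊤)
  B2:   IN=(all ⊤)   OUT=(all ⊤)
  B3:   IN=(all ⊤)   OUT=(all ⊤)
  B4:   IN=(all ⊤)   OUT={a:+; rest ⊤}
  B5:   IN={a:+; rest ⊤}   OUT={a:+; rest ⊤}
  B6:   IN={a:+; rest ⊤}   OUT=(all ⊤)
  B7:   IN=(all ⊤)   OUT=(all ⊤)
  B8:   IN=(all ⊤)   OUT={c:+, f:-; rest ⊤}

Merge at B6: IN[B6] = OUT[B5] = {a: +, b: ⊤, c: ⊤, d: ⊤, e: ⊤, f: ⊤}

Answer: {a: +, b: ⊤, c: ⊤, d: ⊤, e: ⊤, f: ⊤}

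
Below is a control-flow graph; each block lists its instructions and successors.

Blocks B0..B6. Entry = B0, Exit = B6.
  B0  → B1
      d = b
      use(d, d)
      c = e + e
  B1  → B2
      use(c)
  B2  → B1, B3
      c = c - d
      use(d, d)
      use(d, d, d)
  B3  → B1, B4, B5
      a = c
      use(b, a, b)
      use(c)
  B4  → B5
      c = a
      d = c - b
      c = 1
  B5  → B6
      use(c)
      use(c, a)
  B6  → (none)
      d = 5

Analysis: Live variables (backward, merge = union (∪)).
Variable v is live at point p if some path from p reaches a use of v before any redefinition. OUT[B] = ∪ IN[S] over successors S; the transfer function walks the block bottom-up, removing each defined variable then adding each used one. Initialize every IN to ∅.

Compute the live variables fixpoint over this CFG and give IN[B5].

Answer: {a, c}

Working:
Converged values:
  B0:   IN={b, e}   OUT={b, c, d}
  B1:   IN={b, c, d}   OUT={b, c, d}
  B2:   IN={b, c, d}   OUT={b, c, d}
  B3:   IN={b, c, d}   OUT={a, b, c, d}
  B4:   IN={a, b}   OUT={a, c}
  B5:   IN={a, c}   OUT={}
  B6:   IN={}   OUT={}

Merge at B5: OUT[B5] = IN[B6] = {}
Applying B5's transfer function to that OUT value gives IN[B5] (row B5 above).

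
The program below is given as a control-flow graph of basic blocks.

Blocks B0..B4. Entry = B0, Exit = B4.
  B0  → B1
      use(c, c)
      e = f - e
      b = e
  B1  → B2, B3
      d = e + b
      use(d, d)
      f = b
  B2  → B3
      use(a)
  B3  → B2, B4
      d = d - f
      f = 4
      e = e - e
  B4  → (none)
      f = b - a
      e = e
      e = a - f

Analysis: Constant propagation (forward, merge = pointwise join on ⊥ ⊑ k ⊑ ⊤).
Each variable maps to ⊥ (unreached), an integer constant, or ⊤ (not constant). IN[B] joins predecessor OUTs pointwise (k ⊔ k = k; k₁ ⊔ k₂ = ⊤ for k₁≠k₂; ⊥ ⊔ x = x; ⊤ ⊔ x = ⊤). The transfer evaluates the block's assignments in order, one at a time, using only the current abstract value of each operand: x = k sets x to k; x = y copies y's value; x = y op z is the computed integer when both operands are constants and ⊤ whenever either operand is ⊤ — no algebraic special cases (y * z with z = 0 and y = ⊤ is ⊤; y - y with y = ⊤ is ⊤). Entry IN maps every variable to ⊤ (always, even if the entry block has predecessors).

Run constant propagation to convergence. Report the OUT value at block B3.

Fixpoint table:
  B0: | IN=(all ⊤) | OUT=(all ⊤)
  B1: | IN=(all ⊤) | OUT=(all ⊤)
  B2: | IN=(all ⊤) | OUT=(all ⊤)
  B3: | IN=(all ⊤) | OUT={f:4; rest ⊤}
  B4: | IN={f:4; rest ⊤} | OUT=(all ⊤)

Merge at B3: IN[B3] = OUT[B1] ⊔ OUT[B2] = {a: ⊤, b: ⊤, c: ⊤, d: ⊤, e: ⊤, f: ⊤}
Applying B3's transfer function to that IN value gives OUT[B3] (row B3 above).

Answer: {a: ⊤, b: ⊤, c: ⊤, d: ⊤, e: ⊤, f: 4}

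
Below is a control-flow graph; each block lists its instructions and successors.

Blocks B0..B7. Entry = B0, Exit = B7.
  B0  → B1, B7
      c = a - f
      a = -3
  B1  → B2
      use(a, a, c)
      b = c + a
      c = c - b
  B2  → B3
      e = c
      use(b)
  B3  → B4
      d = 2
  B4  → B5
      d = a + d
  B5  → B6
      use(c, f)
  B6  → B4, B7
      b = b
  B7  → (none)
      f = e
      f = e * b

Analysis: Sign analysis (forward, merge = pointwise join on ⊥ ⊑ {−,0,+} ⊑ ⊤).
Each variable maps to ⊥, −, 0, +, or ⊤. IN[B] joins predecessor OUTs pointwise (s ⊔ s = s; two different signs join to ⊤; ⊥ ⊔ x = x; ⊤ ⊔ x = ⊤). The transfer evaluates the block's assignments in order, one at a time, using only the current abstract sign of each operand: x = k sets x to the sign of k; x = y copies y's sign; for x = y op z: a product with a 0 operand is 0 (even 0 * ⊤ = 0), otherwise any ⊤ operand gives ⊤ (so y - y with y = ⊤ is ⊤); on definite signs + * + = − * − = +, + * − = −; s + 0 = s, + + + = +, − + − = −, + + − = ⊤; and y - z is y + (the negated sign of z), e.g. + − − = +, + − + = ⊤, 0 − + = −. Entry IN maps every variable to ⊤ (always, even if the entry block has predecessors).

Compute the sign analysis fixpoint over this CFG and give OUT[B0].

Per-block solution:
  B0: | IN=(all ⊤) | OUT={a:-; rest ⊤}
  B1: | IN={a:-; rest ⊤} | OUT={a:-; rest ⊤}
  B2: | IN={a:-; rest ⊤} | OUT={a:-; rest ⊤}
  B3: | IN={a:-; rest ⊤} | OUT={a:-, d:+; rest ⊤}
  B4: | IN={a:-; rest ⊤} | OUT={a:-; rest ⊤}
  B5: | IN={a:-; rest ⊤} | OUT={a:-; rest ⊤}
  B6: | IN={a:-; rest ⊤} | OUT={a:-; rest ⊤}
  B7: | IN={a:-; rest ⊤} | OUT={a:-; rest ⊤}

B0 is the boundary node: IN[B0] = {a: ⊤, b: ⊤, c: ⊤, d: ⊤, e: ⊤, f: ⊤}
Applying B0's transfer function to that IN value gives OUT[B0] (row B0 above).

Answer: {a: -, b: ⊤, c: ⊤, d: ⊤, e: ⊤, f: ⊤}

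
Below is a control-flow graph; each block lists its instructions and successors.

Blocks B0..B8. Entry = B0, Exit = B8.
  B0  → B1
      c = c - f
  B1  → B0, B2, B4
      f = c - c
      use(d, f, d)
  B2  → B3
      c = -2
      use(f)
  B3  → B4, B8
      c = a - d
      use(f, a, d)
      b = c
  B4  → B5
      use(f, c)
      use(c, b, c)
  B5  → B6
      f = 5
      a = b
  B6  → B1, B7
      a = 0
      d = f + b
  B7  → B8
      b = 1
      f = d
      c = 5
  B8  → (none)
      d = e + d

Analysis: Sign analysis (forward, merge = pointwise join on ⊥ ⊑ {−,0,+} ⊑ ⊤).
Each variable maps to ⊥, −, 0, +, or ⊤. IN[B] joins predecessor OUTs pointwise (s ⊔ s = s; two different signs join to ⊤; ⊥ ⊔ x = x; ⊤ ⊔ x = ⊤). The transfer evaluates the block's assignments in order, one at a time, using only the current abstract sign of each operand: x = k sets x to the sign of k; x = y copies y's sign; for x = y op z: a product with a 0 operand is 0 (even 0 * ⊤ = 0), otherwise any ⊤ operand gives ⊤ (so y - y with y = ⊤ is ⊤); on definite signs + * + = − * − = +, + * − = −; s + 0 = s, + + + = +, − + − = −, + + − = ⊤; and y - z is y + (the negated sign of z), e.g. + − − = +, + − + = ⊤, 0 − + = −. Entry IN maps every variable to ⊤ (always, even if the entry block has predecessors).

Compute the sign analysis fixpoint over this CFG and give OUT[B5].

Answer: {a: ⊤, b: ⊤, c: ⊤, d: ⊤, e: ⊤, f: +}

Trace:
Fixpoint table:
  B0: | IN=(all ⊤) | OUT=(all ⊤)
  B1: | IN=(all ⊤) | OUT=(all ⊤)
  B2: | IN=(all ⊤) | OUT={c:-; rest ⊤}
  B3: | IN={c:-; rest ⊤} | OUT=(all ⊤)
  B4: | IN=(all ⊤) | OUT=(all ⊤)
  B5: | IN=(all ⊤) | OUT={f:+; rest ⊤}
  B6: | IN={f:+; rest ⊤} | OUT={a:0, f:+; rest ⊤}
  B7: | IN={a:0, f:+; rest ⊤} | OUT={a:0, b:+, c:+; rest ⊤}
  B8: | IN=(all ⊤) | OUT=(all ⊤)

Merge at B5: IN[B5] = OUT[B4] = {a: ⊤, b: ⊤, c: ⊤, d: ⊤, e: ⊤, f: ⊤}
Applying B5's transfer function to that IN value gives OUT[B5] (row B5 above).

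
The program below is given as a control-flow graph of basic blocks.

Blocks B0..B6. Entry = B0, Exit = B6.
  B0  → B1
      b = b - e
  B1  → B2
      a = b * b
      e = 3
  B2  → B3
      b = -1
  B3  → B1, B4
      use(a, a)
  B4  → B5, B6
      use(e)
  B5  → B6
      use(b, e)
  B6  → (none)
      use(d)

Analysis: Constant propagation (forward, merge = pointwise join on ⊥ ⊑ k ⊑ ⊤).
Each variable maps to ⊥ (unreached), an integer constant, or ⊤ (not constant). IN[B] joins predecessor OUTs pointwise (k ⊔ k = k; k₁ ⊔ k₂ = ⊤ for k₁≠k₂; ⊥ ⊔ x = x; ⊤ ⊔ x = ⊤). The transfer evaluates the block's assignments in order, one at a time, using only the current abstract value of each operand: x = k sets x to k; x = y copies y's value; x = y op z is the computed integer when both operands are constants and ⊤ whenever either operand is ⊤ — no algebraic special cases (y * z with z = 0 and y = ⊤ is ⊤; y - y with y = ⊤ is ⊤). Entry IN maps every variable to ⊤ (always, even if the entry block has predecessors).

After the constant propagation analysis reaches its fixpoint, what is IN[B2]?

Answer: {a: ⊤, b: ⊤, c: ⊤, d: ⊤, e: 3, f: ⊤}

Derivation:
Per-block solution:
  B0:   IN=(all ⊤)   OUT=(all ⊤)
  B1:   IN=(all ⊤)   OUT={e:3; rest ⊤}
  B2:   IN={e:3; rest ⊤}   OUT={b:-1, e:3; rest ⊤}
  B3:   IN={b:-1, e:3; rest ⊤}   OUT={b:-1, e:3; rest ⊤}
  B4:   IN={b:-1, e:3; rest ⊤}   OUT={b:-1, e:3; rest ⊤}
  B5:   IN={b:-1, e:3; rest ⊤}   OUT={b:-1, e:3; rest ⊤}
  B6:   IN={b:-1, e:3; rest ⊤}   OUT={b:-1, e:3; rest ⊤}

Merge at B2: IN[B2] = OUT[B1] = {a: ⊤, b: ⊤, c: ⊤, d: ⊤, e: 3, f: ⊤}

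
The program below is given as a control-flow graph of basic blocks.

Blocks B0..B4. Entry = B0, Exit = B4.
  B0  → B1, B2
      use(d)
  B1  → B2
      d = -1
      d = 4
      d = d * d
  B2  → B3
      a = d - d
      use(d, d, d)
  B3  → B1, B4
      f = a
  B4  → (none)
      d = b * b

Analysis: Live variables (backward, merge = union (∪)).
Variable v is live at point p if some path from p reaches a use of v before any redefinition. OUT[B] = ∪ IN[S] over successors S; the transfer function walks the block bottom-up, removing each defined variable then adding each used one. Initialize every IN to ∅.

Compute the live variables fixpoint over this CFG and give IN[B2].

Converged values:
  B0:   IN={b, d}   OUT={b, d}
  B1:   IN={b}   OUT={b, d}
  B2:   IN={b, d}   OUT={a, b}
  B3:   IN={a, b}   OUT={b}
  B4:   IN={b}   OUT={}

Merge at B2: OUT[B2] = IN[B3] = {a, b}
Applying B2's transfer function to that OUT value gives IN[B2] (row B2 above).

Answer: {b, d}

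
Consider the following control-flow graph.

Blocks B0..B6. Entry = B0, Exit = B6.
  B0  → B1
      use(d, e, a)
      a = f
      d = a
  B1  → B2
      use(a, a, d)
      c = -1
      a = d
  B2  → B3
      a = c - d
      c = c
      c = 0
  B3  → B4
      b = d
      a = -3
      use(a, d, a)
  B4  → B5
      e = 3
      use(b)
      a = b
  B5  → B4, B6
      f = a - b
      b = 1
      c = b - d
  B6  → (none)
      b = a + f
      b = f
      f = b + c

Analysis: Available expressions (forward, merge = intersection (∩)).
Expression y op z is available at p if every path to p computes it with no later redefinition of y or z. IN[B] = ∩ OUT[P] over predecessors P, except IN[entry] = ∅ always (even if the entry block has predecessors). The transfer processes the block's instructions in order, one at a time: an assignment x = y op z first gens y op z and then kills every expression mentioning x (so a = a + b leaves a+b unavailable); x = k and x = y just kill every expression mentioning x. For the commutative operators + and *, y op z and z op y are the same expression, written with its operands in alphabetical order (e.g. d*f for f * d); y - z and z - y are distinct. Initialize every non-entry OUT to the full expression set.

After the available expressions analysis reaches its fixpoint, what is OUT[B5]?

Fixpoint table:
  B0:   IN={}   OUT={}
  B1:   IN={}   OUT={}
  B2:   IN={}   OUT={}
  B3:   IN={}   OUT={}
  B4:   IN={}   OUT={}
  B5:   IN={}   OUT={b-d}
  B6:   IN={b-d}   OUT={b+c}

Merge at B5: IN[B5] = OUT[B4] = {}
Applying B5's transfer function to that IN value gives OUT[B5] (row B5 above).

Answer: {b-d}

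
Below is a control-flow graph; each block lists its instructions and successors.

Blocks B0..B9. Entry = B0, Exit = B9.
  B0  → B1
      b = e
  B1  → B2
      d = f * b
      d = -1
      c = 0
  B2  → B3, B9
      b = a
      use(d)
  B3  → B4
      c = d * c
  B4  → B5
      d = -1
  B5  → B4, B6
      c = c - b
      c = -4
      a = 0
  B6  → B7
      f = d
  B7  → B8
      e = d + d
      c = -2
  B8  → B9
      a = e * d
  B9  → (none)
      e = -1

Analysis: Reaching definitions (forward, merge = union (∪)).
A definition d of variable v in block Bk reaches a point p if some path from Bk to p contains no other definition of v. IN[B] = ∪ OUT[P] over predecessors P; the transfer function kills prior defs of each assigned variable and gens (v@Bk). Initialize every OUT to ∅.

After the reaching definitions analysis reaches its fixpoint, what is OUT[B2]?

Converged values:
  B0: | IN={} | OUT={b@B0}
  B1: | IN={b@B0} | OUT={b@B0, c@B1, d@B1}
  B2: | IN={b@B0, c@B1, d@B1} | OUT={b@B2, c@B1, d@B1}
  B3: | IN={b@B2, c@B1, d@B1} | OUT={b@B2, c@B3, d@B1}
  B4: | IN={a@B5, b@B2, c@B3, c@B5, d@B1, d@B4} | OUT={a@B5, b@B2, c@B3, c@B5, d@B4}
  B5: | IN={a@B5, b@B2, c@B3, c@B5, d@B4} | OUT={a@B5, b@B2, c@B5, d@B4}
  B6: | IN={a@B5, b@B2, c@B5, d@B4} | OUT={a@B5, b@B2, c@B5, d@B4, f@B6}
  B7: | IN={a@B5, b@B2, c@B5, d@B4, f@B6} | OUT={a@B5, b@B2, c@B7, d@B4, e@B7, f@B6}
  B8: | IN={a@B5, b@B2, c@B7, d@B4, e@B7, f@B6} | OUT={a@B8, b@B2, c@B7, d@B4, e@B7, f@B6}
  B9: | IN={a@B8, b@B2, c@B1, c@B7, d@B1, d@B4, e@B7, f@B6} | OUT={a@B8, b@B2, c@B1, c@B7, d@B1, d@B4, e@B9, f@B6}

Merge at B2: IN[B2] = OUT[B1] = {b@B0, c@B1, d@B1}
Applying B2's transfer function to that IN value gives OUT[B2] (row B2 above).

Answer: {b@B2, c@B1, d@B1}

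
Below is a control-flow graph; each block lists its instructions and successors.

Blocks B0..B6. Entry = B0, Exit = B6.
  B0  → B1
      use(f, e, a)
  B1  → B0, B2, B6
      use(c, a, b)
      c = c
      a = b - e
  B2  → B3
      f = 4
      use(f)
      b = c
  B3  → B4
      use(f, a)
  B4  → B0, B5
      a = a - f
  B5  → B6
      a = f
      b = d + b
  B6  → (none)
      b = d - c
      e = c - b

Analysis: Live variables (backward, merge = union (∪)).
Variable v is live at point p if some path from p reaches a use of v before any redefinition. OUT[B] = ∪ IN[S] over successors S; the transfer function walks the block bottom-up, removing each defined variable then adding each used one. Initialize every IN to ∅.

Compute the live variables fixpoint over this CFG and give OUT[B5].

Answer: {c, d}

Working:
Fixpoint table:
  B0: | IN={a, b, c, d, e, f} | OUT={a, b, c, d, e, f}
  B1: | IN={a, b, c, d, e, f} | OUT={a, b, c, d, e, f}
  B2: | IN={a, c, d, e} | OUT={a, b, c, d, e, f}
  B3: | IN={a, b, c, d, e, f} | OUT={a, b, c, d, e, f}
  B4: | IN={a, b, c, d, e, f} | OUT={a, b, c, d, e, f}
  B5: | IN={b, c, d, f} | OUT={c, d}
  B6: | IN={c, d} | OUT={}

Merge at B5: OUT[B5] = IN[B6] = {c, d}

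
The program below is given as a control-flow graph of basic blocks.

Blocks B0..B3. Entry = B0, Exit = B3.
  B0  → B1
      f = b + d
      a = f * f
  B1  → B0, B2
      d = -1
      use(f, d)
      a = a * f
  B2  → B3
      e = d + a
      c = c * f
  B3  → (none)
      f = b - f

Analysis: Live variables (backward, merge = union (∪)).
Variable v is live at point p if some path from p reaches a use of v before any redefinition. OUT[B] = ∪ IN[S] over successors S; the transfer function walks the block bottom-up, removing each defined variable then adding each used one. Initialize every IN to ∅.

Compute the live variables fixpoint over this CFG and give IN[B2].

Fixpoint table:
  B0:  IN={b, c, d}  OUT={a, b, c, f}
  B1:  IN={a, b, c, f}  OUT={a, b, c, d, f}
  B2:  IN={a, b, c, d, f}  OUT={b, f}
  B3:  IN={b, f}  OUT={}

Merge at B2: OUT[B2] = IN[B3] = {b, f}
Applying B2's transfer function to that OUT value gives IN[B2] (row B2 above).

Answer: {a, b, c, d, f}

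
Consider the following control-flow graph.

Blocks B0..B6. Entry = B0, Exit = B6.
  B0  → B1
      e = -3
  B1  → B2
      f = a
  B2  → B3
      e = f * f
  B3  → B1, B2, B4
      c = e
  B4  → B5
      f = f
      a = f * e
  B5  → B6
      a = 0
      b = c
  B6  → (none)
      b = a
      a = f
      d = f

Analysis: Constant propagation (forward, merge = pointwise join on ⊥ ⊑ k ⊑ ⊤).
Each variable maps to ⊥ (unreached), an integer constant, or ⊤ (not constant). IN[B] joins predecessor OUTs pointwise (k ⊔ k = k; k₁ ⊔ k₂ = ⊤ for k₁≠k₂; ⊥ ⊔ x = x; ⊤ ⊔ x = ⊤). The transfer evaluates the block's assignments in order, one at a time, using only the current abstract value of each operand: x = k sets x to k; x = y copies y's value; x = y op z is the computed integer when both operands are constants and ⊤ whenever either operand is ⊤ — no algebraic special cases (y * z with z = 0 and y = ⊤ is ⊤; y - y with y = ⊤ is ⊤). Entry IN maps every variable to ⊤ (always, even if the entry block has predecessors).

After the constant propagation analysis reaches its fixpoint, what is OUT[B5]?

Answer: {a: 0, b: ⊤, c: ⊤, d: ⊤, e: ⊤, f: ⊤}

Trace:
Fixpoint table:
  B0: | IN=(all ⊤) | OUT={e:-3; rest ⊤}
  B1: | IN=(all ⊤) | OUT=(all ⊤)
  B2: | IN=(all ⊤) | OUT=(all ⊤)
  B3: | IN=(all ⊤) | OUT=(all ⊤)
  B4: | IN=(all ⊤) | OUT=(all ⊤)
  B5: | IN=(all ⊤) | OUT={a:0; rest ⊤}
  B6: | IN={a:0; rest ⊤} | OUT={b:0; rest ⊤}

Merge at B5: IN[B5] = OUT[B4] = {a: ⊤, b: ⊤, c: ⊤, d: ⊤, e: ⊤, f: ⊤}
Applying B5's transfer function to that IN value gives OUT[B5] (row B5 above).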